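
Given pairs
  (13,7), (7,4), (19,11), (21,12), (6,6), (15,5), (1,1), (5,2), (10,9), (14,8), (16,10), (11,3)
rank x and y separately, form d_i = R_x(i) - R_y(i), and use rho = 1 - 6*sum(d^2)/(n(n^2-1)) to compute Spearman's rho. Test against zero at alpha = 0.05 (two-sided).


Step 1: Rank x and y separately (midranks; no ties here).
rank(x): 13->7, 7->4, 19->11, 21->12, 6->3, 15->9, 1->1, 5->2, 10->5, 14->8, 16->10, 11->6
rank(y): 7->7, 4->4, 11->11, 12->12, 6->6, 5->5, 1->1, 2->2, 9->9, 8->8, 10->10, 3->3
Step 2: d_i = R_x(i) - R_y(i); compute d_i^2.
  (7-7)^2=0, (4-4)^2=0, (11-11)^2=0, (12-12)^2=0, (3-6)^2=9, (9-5)^2=16, (1-1)^2=0, (2-2)^2=0, (5-9)^2=16, (8-8)^2=0, (10-10)^2=0, (6-3)^2=9
sum(d^2) = 50.
Step 3: rho = 1 - 6*50 / (12*(12^2 - 1)) = 1 - 300/1716 = 0.825175.
Step 4: Under H0, t = rho * sqrt((n-2)/(1-rho^2)) = 4.6195 ~ t(10).
Step 5: Two-sided p-value from the t-distribution with 10 df = 0.000951.
Step 6: alpha = 0.05. reject H0.

rho = 0.8252, p = 0.000951, reject H0 at alpha = 0.05.


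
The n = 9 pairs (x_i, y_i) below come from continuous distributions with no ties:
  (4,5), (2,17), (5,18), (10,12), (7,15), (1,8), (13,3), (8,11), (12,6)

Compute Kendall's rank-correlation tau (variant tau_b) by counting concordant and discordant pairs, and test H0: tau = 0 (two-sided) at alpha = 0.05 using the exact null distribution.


Step 1: Enumerate the 36 unordered pairs (i,j) with i<j and classify each by sign(x_j-x_i) * sign(y_j-y_i).
  (1,2):dx=-2,dy=+12->D; (1,3):dx=+1,dy=+13->C; (1,4):dx=+6,dy=+7->C; (1,5):dx=+3,dy=+10->C
  (1,6):dx=-3,dy=+3->D; (1,7):dx=+9,dy=-2->D; (1,8):dx=+4,dy=+6->C; (1,9):dx=+8,dy=+1->C
  (2,3):dx=+3,dy=+1->C; (2,4):dx=+8,dy=-5->D; (2,5):dx=+5,dy=-2->D; (2,6):dx=-1,dy=-9->C
  (2,7):dx=+11,dy=-14->D; (2,8):dx=+6,dy=-6->D; (2,9):dx=+10,dy=-11->D; (3,4):dx=+5,dy=-6->D
  (3,5):dx=+2,dy=-3->D; (3,6):dx=-4,dy=-10->C; (3,7):dx=+8,dy=-15->D; (3,8):dx=+3,dy=-7->D
  (3,9):dx=+7,dy=-12->D; (4,5):dx=-3,dy=+3->D; (4,6):dx=-9,dy=-4->C; (4,7):dx=+3,dy=-9->D
  (4,8):dx=-2,dy=-1->C; (4,9):dx=+2,dy=-6->D; (5,6):dx=-6,dy=-7->C; (5,7):dx=+6,dy=-12->D
  (5,8):dx=+1,dy=-4->D; (5,9):dx=+5,dy=-9->D; (6,7):dx=+12,dy=-5->D; (6,8):dx=+7,dy=+3->C
  (6,9):dx=+11,dy=-2->D; (7,8):dx=-5,dy=+8->D; (7,9):dx=-1,dy=+3->D; (8,9):dx=+4,dy=-5->D
Step 2: C = 12, D = 24, total pairs = 36.
Step 3: tau = (C - D)/(n(n-1)/2) = (12 - 24)/36 = -0.333333.
Step 4: Exact two-sided p-value (enumerate n! = 362880 permutations of y under H0): p = 0.259518.
Step 5: alpha = 0.05. fail to reject H0.

tau_b = -0.3333 (C=12, D=24), p = 0.259518, fail to reject H0.


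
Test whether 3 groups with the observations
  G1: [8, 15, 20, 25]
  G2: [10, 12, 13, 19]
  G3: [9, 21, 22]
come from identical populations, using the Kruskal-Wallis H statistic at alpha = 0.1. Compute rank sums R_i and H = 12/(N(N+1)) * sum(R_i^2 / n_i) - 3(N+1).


Step 1: Combine all N = 11 observations and assign midranks.
sorted (value, group, rank): (8,G1,1), (9,G3,2), (10,G2,3), (12,G2,4), (13,G2,5), (15,G1,6), (19,G2,7), (20,G1,8), (21,G3,9), (22,G3,10), (25,G1,11)
Step 2: Sum ranks within each group.
R_1 = 26 (n_1 = 4)
R_2 = 19 (n_2 = 4)
R_3 = 21 (n_3 = 3)
Step 3: H = 12/(N(N+1)) * sum(R_i^2/n_i) - 3(N+1)
     = 12/(11*12) * (26^2/4 + 19^2/4 + 21^2/3) - 3*12
     = 0.090909 * 406.25 - 36
     = 0.931818.
Step 4: No ties, so H is used without correction.
Step 5: Under H0, H ~ chi^2(2); p-value = 0.627564.
Step 6: alpha = 0.1. fail to reject H0.

H = 0.9318, df = 2, p = 0.627564, fail to reject H0.


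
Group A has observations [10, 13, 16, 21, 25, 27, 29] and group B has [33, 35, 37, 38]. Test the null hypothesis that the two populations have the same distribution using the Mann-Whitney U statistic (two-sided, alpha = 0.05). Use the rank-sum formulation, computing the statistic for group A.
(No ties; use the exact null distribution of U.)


Step 1: Combine and sort all 11 observations; assign midranks.
sorted (value, group): (10,X), (13,X), (16,X), (21,X), (25,X), (27,X), (29,X), (33,Y), (35,Y), (37,Y), (38,Y)
ranks: 10->1, 13->2, 16->3, 21->4, 25->5, 27->6, 29->7, 33->8, 35->9, 37->10, 38->11
Step 2: Rank sum for X: R1 = 1 + 2 + 3 + 4 + 5 + 6 + 7 = 28.
Step 3: U_X = R1 - n1(n1+1)/2 = 28 - 7*8/2 = 28 - 28 = 0.
       U_Y = n1*n2 - U_X = 28 - 0 = 28.
Step 4: No ties, so the exact null distribution of U (based on enumerating the C(11,7) = 330 equally likely rank assignments) gives the two-sided p-value.
Step 5: p-value = 0.006061; compare to alpha = 0.05. reject H0.

U_X = 0, p = 0.006061, reject H0 at alpha = 0.05.


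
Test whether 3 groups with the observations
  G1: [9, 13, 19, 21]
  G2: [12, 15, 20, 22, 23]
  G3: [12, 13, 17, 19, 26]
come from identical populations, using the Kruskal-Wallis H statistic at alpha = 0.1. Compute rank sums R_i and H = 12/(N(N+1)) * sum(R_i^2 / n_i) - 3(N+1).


Step 1: Combine all N = 14 observations and assign midranks.
sorted (value, group, rank): (9,G1,1), (12,G2,2.5), (12,G3,2.5), (13,G1,4.5), (13,G3,4.5), (15,G2,6), (17,G3,7), (19,G1,8.5), (19,G3,8.5), (20,G2,10), (21,G1,11), (22,G2,12), (23,G2,13), (26,G3,14)
Step 2: Sum ranks within each group.
R_1 = 25 (n_1 = 4)
R_2 = 43.5 (n_2 = 5)
R_3 = 36.5 (n_3 = 5)
Step 3: H = 12/(N(N+1)) * sum(R_i^2/n_i) - 3(N+1)
     = 12/(14*15) * (25^2/4 + 43.5^2/5 + 36.5^2/5) - 3*15
     = 0.057143 * 801.15 - 45
     = 0.780000.
Step 4: Ties present; correction factor C = 1 - 18/(14^3 - 14) = 0.993407. Corrected H = 0.780000 / 0.993407 = 0.785177.
Step 5: Under H0, H ~ chi^2(2); p-value = 0.675307.
Step 6: alpha = 0.1. fail to reject H0.

H = 0.7852, df = 2, p = 0.675307, fail to reject H0.


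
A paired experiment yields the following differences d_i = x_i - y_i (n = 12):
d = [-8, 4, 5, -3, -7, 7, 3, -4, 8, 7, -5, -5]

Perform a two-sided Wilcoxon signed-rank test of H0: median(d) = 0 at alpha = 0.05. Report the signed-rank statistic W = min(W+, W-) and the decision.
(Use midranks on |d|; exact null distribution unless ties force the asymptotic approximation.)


Step 1: Drop any zero differences (none here) and take |d_i|.
|d| = [8, 4, 5, 3, 7, 7, 3, 4, 8, 7, 5, 5]
Step 2: Midrank |d_i| (ties get averaged ranks).
ranks: |8|->11.5, |4|->3.5, |5|->6, |3|->1.5, |7|->9, |7|->9, |3|->1.5, |4|->3.5, |8|->11.5, |7|->9, |5|->6, |5|->6
Step 3: Attach original signs; sum ranks with positive sign and with negative sign.
W+ = 3.5 + 6 + 9 + 1.5 + 11.5 + 9 = 40.5
W- = 11.5 + 1.5 + 9 + 3.5 + 6 + 6 = 37.5
(Check: W+ + W- = 78 should equal n(n+1)/2 = 78.)
Step 4: Test statistic W = min(W+, W-) = 37.5.
Step 5: Ties in |d|, so use the tie-corrected normal approximation.
        E[W] = n(n+1)/4 = 12*13/4 = 39.
        Tie groups: |d|=3 (t=2), |d|=4 (t=2), |d|=5 (t=3), |d|=7 (t=3), |d|=8 (t=2); sum(t^3 - t) = 66.
        Var[W] = n(n+1)(2n+1)/24 - sum(t^3-t)/48 = 3900/24 - 66/48 = 161.125.
        z = (W - E[W]) / sqrt(Var[W]) = (37.5 - 39) / 12.6935 = -0.1182.
        Two-sided p = 2*Phi(z) = 0.905932.
Step 6: alpha = 0.05. fail to reject H0.

W+ = 40.5, W- = 37.5, W = min = 37.5, p = 0.905932, fail to reject H0.


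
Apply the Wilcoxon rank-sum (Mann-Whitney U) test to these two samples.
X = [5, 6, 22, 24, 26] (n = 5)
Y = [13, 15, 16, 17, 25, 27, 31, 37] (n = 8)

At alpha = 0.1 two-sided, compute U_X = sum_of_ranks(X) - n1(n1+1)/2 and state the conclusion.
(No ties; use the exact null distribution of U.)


Step 1: Combine and sort all 13 observations; assign midranks.
sorted (value, group): (5,X), (6,X), (13,Y), (15,Y), (16,Y), (17,Y), (22,X), (24,X), (25,Y), (26,X), (27,Y), (31,Y), (37,Y)
ranks: 5->1, 6->2, 13->3, 15->4, 16->5, 17->6, 22->7, 24->8, 25->9, 26->10, 27->11, 31->12, 37->13
Step 2: Rank sum for X: R1 = 1 + 2 + 7 + 8 + 10 = 28.
Step 3: U_X = R1 - n1(n1+1)/2 = 28 - 5*6/2 = 28 - 15 = 13.
       U_Y = n1*n2 - U_X = 40 - 13 = 27.
Step 4: No ties, so the exact null distribution of U (based on enumerating the C(13,5) = 1287 equally likely rank assignments) gives the two-sided p-value.
Step 5: p-value = 0.354312; compare to alpha = 0.1. fail to reject H0.

U_X = 13, p = 0.354312, fail to reject H0 at alpha = 0.1.


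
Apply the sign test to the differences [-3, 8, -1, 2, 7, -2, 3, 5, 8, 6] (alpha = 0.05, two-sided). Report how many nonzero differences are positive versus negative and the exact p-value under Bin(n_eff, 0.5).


Step 1: Discard zero differences. Original n = 10; n_eff = number of nonzero differences = 10.
Nonzero differences (with sign): -3, +8, -1, +2, +7, -2, +3, +5, +8, +6
Step 2: Count signs: positive = 7, negative = 3.
Step 3: Under H0: P(positive) = 0.5, so the number of positives S ~ Bin(10, 0.5).
Step 4: Two-sided exact p-value = sum of Bin(10,0.5) probabilities at or below the observed probability = 0.343750.
Step 5: alpha = 0.05. fail to reject H0.

n_eff = 10, pos = 7, neg = 3, p = 0.343750, fail to reject H0.


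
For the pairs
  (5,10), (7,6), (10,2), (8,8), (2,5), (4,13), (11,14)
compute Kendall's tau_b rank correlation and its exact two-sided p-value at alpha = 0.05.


Step 1: Enumerate the 21 unordered pairs (i,j) with i<j and classify each by sign(x_j-x_i) * sign(y_j-y_i).
  (1,2):dx=+2,dy=-4->D; (1,3):dx=+5,dy=-8->D; (1,4):dx=+3,dy=-2->D; (1,5):dx=-3,dy=-5->C
  (1,6):dx=-1,dy=+3->D; (1,7):dx=+6,dy=+4->C; (2,3):dx=+3,dy=-4->D; (2,4):dx=+1,dy=+2->C
  (2,5):dx=-5,dy=-1->C; (2,6):dx=-3,dy=+7->D; (2,7):dx=+4,dy=+8->C; (3,4):dx=-2,dy=+6->D
  (3,5):dx=-8,dy=+3->D; (3,6):dx=-6,dy=+11->D; (3,7):dx=+1,dy=+12->C; (4,5):dx=-6,dy=-3->C
  (4,6):dx=-4,dy=+5->D; (4,7):dx=+3,dy=+6->C; (5,6):dx=+2,dy=+8->C; (5,7):dx=+9,dy=+9->C
  (6,7):dx=+7,dy=+1->C
Step 2: C = 11, D = 10, total pairs = 21.
Step 3: tau = (C - D)/(n(n-1)/2) = (11 - 10)/21 = 0.047619.
Step 4: Exact two-sided p-value (enumerate n! = 5040 permutations of y under H0): p = 1.000000.
Step 5: alpha = 0.05. fail to reject H0.

tau_b = 0.0476 (C=11, D=10), p = 1.000000, fail to reject H0.


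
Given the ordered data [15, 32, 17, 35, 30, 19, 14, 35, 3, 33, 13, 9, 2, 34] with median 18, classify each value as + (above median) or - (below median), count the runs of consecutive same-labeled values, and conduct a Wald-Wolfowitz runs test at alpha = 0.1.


Step 1: Compute median = 18; label A = above, B = below.
Labels in order: BABAAABABABBBA  (n_A = 7, n_B = 7)
Step 2: Count runs R = 10.
Step 3: Under H0 (random ordering), E[R] = 2*n_A*n_B/(n_A+n_B) + 1 = 2*7*7/14 + 1 = 8.0000.
        Var[R] = 2*n_A*n_B*(2*n_A*n_B - n_A - n_B) / ((n_A+n_B)^2 * (n_A+n_B-1)) = 8232/2548 = 3.2308.
        SD[R] = 1.7974.
Step 4: Continuity-corrected z = (R - 0.5 - E[R]) / SD[R] = (10 - 0.5 - 8.0000) / 1.7974 = 0.8345.
Step 5: Two-sided p-value via normal approximation = 2*(1 - Phi(|z|)) = 0.403986.
Step 6: alpha = 0.1. fail to reject H0.

R = 10, z = 0.8345, p = 0.403986, fail to reject H0.


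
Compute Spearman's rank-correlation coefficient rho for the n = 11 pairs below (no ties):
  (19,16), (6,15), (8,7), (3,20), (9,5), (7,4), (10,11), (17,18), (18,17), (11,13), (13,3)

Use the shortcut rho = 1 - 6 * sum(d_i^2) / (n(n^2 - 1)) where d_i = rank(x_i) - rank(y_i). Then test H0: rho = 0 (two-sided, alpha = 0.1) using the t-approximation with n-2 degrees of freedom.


Step 1: Rank x and y separately (midranks; no ties here).
rank(x): 19->11, 6->2, 8->4, 3->1, 9->5, 7->3, 10->6, 17->9, 18->10, 11->7, 13->8
rank(y): 16->8, 15->7, 7->4, 20->11, 5->3, 4->2, 11->5, 18->10, 17->9, 13->6, 3->1
Step 2: d_i = R_x(i) - R_y(i); compute d_i^2.
  (11-8)^2=9, (2-7)^2=25, (4-4)^2=0, (1-11)^2=100, (5-3)^2=4, (3-2)^2=1, (6-5)^2=1, (9-10)^2=1, (10-9)^2=1, (7-6)^2=1, (8-1)^2=49
sum(d^2) = 192.
Step 3: rho = 1 - 6*192 / (11*(11^2 - 1)) = 1 - 1152/1320 = 0.127273.
Step 4: Under H0, t = rho * sqrt((n-2)/(1-rho^2)) = 0.3849 ~ t(9).
Step 5: Two-sided p-value from the t-distribution with 9 df = 0.709215.
Step 6: alpha = 0.1. fail to reject H0.

rho = 0.1273, p = 0.709215, fail to reject H0 at alpha = 0.1.


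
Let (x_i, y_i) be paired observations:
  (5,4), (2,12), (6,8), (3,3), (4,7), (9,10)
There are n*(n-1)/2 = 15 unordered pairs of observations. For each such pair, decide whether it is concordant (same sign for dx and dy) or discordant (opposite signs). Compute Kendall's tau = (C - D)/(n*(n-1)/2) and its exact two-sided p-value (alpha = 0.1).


Step 1: Enumerate the 15 unordered pairs (i,j) with i<j and classify each by sign(x_j-x_i) * sign(y_j-y_i).
  (1,2):dx=-3,dy=+8->D; (1,3):dx=+1,dy=+4->C; (1,4):dx=-2,dy=-1->C; (1,5):dx=-1,dy=+3->D
  (1,6):dx=+4,dy=+6->C; (2,3):dx=+4,dy=-4->D; (2,4):dx=+1,dy=-9->D; (2,5):dx=+2,dy=-5->D
  (2,6):dx=+7,dy=-2->D; (3,4):dx=-3,dy=-5->C; (3,5):dx=-2,dy=-1->C; (3,6):dx=+3,dy=+2->C
  (4,5):dx=+1,dy=+4->C; (4,6):dx=+6,dy=+7->C; (5,6):dx=+5,dy=+3->C
Step 2: C = 9, D = 6, total pairs = 15.
Step 3: tau = (C - D)/(n(n-1)/2) = (9 - 6)/15 = 0.200000.
Step 4: Exact two-sided p-value (enumerate n! = 720 permutations of y under H0): p = 0.719444.
Step 5: alpha = 0.1. fail to reject H0.

tau_b = 0.2000 (C=9, D=6), p = 0.719444, fail to reject H0.


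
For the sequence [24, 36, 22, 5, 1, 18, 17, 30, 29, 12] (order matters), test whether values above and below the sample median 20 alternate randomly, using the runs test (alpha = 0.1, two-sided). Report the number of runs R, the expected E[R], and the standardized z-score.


Step 1: Compute median = 20; label A = above, B = below.
Labels in order: AAABBBBAAB  (n_A = 5, n_B = 5)
Step 2: Count runs R = 4.
Step 3: Under H0 (random ordering), E[R] = 2*n_A*n_B/(n_A+n_B) + 1 = 2*5*5/10 + 1 = 6.0000.
        Var[R] = 2*n_A*n_B*(2*n_A*n_B - n_A - n_B) / ((n_A+n_B)^2 * (n_A+n_B-1)) = 2000/900 = 2.2222.
        SD[R] = 1.4907.
Step 4: Continuity-corrected z = (R + 0.5 - E[R]) / SD[R] = (4 + 0.5 - 6.0000) / 1.4907 = -1.0062.
Step 5: Two-sided p-value via normal approximation = 2*(1 - Phi(|z|)) = 0.314305.
Step 6: alpha = 0.1. fail to reject H0.

R = 4, z = -1.0062, p = 0.314305, fail to reject H0.


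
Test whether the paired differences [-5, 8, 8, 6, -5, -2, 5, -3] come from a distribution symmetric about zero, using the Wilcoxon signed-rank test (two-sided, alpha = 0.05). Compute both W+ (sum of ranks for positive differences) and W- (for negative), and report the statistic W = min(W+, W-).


Step 1: Drop any zero differences (none here) and take |d_i|.
|d| = [5, 8, 8, 6, 5, 2, 5, 3]
Step 2: Midrank |d_i| (ties get averaged ranks).
ranks: |5|->4, |8|->7.5, |8|->7.5, |6|->6, |5|->4, |2|->1, |5|->4, |3|->2
Step 3: Attach original signs; sum ranks with positive sign and with negative sign.
W+ = 7.5 + 7.5 + 6 + 4 = 25
W- = 4 + 4 + 1 + 2 = 11
(Check: W+ + W- = 36 should equal n(n+1)/2 = 36.)
Step 4: Test statistic W = min(W+, W-) = 11.
Step 5: Ties in |d|, so use the tie-corrected normal approximation.
        E[W] = n(n+1)/4 = 8*9/4 = 18.
        Tie groups: |d|=5 (t=3), |d|=8 (t=2); sum(t^3 - t) = 30.
        Var[W] = n(n+1)(2n+1)/24 - sum(t^3-t)/48 = 1224/24 - 30/48 = 50.375.
        z = (W - E[W]) / sqrt(Var[W]) = (11 - 18) / 7.0975 = -0.9863.
        Two-sided p = 2*Phi(z) = 0.324007.
Step 6: alpha = 0.05. fail to reject H0.

W+ = 25, W- = 11, W = min = 11, p = 0.324007, fail to reject H0.


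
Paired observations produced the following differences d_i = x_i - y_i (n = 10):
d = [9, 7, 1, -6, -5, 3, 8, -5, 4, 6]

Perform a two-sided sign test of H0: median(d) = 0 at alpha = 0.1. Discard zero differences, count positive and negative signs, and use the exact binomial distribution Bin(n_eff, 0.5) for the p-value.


Step 1: Discard zero differences. Original n = 10; n_eff = number of nonzero differences = 10.
Nonzero differences (with sign): +9, +7, +1, -6, -5, +3, +8, -5, +4, +6
Step 2: Count signs: positive = 7, negative = 3.
Step 3: Under H0: P(positive) = 0.5, so the number of positives S ~ Bin(10, 0.5).
Step 4: Two-sided exact p-value = sum of Bin(10,0.5) probabilities at or below the observed probability = 0.343750.
Step 5: alpha = 0.1. fail to reject H0.

n_eff = 10, pos = 7, neg = 3, p = 0.343750, fail to reject H0.


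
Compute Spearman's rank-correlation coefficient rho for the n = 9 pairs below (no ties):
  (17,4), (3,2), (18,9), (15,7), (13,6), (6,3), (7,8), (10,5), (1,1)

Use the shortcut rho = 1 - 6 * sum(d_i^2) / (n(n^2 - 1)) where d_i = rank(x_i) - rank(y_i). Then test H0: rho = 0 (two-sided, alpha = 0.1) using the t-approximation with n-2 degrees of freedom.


Step 1: Rank x and y separately (midranks; no ties here).
rank(x): 17->8, 3->2, 18->9, 15->7, 13->6, 6->3, 7->4, 10->5, 1->1
rank(y): 4->4, 2->2, 9->9, 7->7, 6->6, 3->3, 8->8, 5->5, 1->1
Step 2: d_i = R_x(i) - R_y(i); compute d_i^2.
  (8-4)^2=16, (2-2)^2=0, (9-9)^2=0, (7-7)^2=0, (6-6)^2=0, (3-3)^2=0, (4-8)^2=16, (5-5)^2=0, (1-1)^2=0
sum(d^2) = 32.
Step 3: rho = 1 - 6*32 / (9*(9^2 - 1)) = 1 - 192/720 = 0.733333.
Step 4: Under H0, t = rho * sqrt((n-2)/(1-rho^2)) = 2.8538 ~ t(7).
Step 5: Two-sided p-value from the t-distribution with 7 df = 0.024554.
Step 6: alpha = 0.1. reject H0.

rho = 0.7333, p = 0.024554, reject H0 at alpha = 0.1.


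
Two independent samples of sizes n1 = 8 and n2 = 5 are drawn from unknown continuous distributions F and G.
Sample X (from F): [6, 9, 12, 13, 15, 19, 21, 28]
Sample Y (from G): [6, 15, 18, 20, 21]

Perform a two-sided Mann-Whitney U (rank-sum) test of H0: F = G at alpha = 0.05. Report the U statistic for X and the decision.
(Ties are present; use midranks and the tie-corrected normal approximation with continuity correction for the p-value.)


Step 1: Combine and sort all 13 observations; assign midranks.
sorted (value, group): (6,X), (6,Y), (9,X), (12,X), (13,X), (15,X), (15,Y), (18,Y), (19,X), (20,Y), (21,X), (21,Y), (28,X)
ranks: 6->1.5, 6->1.5, 9->3, 12->4, 13->5, 15->6.5, 15->6.5, 18->8, 19->9, 20->10, 21->11.5, 21->11.5, 28->13
Step 2: Rank sum for X: R1 = 1.5 + 3 + 4 + 5 + 6.5 + 9 + 11.5 + 13 = 53.5.
Step 3: U_X = R1 - n1(n1+1)/2 = 53.5 - 8*9/2 = 53.5 - 36 = 17.5.
       U_Y = n1*n2 - U_X = 40 - 17.5 = 22.5.
Step 4: Ties are present, so use the tie-corrected normal approximation (with continuity correction) for the p-value.
Step 5: p-value = 0.768770; compare to alpha = 0.05. fail to reject H0.

U_X = 17.5, p = 0.768770, fail to reject H0 at alpha = 0.05.


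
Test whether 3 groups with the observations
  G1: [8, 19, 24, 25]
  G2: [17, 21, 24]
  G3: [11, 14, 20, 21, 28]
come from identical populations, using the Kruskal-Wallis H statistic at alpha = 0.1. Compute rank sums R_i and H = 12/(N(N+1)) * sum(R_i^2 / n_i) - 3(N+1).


Step 1: Combine all N = 12 observations and assign midranks.
sorted (value, group, rank): (8,G1,1), (11,G3,2), (14,G3,3), (17,G2,4), (19,G1,5), (20,G3,6), (21,G2,7.5), (21,G3,7.5), (24,G1,9.5), (24,G2,9.5), (25,G1,11), (28,G3,12)
Step 2: Sum ranks within each group.
R_1 = 26.5 (n_1 = 4)
R_2 = 21 (n_2 = 3)
R_3 = 30.5 (n_3 = 5)
Step 3: H = 12/(N(N+1)) * sum(R_i^2/n_i) - 3(N+1)
     = 12/(12*13) * (26.5^2/4 + 21^2/3 + 30.5^2/5) - 3*13
     = 0.076923 * 508.613 - 39
     = 0.124038.
Step 4: Ties present; correction factor C = 1 - 12/(12^3 - 12) = 0.993007. Corrected H = 0.124038 / 0.993007 = 0.124912.
Step 5: Under H0, H ~ chi^2(2); p-value = 0.939454.
Step 6: alpha = 0.1. fail to reject H0.

H = 0.1249, df = 2, p = 0.939454, fail to reject H0.


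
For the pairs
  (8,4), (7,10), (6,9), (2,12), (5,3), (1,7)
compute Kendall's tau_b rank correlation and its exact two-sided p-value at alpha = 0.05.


Step 1: Enumerate the 15 unordered pairs (i,j) with i<j and classify each by sign(x_j-x_i) * sign(y_j-y_i).
  (1,2):dx=-1,dy=+6->D; (1,3):dx=-2,dy=+5->D; (1,4):dx=-6,dy=+8->D; (1,5):dx=-3,dy=-1->C
  (1,6):dx=-7,dy=+3->D; (2,3):dx=-1,dy=-1->C; (2,4):dx=-5,dy=+2->D; (2,5):dx=-2,dy=-7->C
  (2,6):dx=-6,dy=-3->C; (3,4):dx=-4,dy=+3->D; (3,5):dx=-1,dy=-6->C; (3,6):dx=-5,dy=-2->C
  (4,5):dx=+3,dy=-9->D; (4,6):dx=-1,dy=-5->C; (5,6):dx=-4,dy=+4->D
Step 2: C = 7, D = 8, total pairs = 15.
Step 3: tau = (C - D)/(n(n-1)/2) = (7 - 8)/15 = -0.066667.
Step 4: Exact two-sided p-value (enumerate n! = 720 permutations of y under H0): p = 1.000000.
Step 5: alpha = 0.05. fail to reject H0.

tau_b = -0.0667 (C=7, D=8), p = 1.000000, fail to reject H0.


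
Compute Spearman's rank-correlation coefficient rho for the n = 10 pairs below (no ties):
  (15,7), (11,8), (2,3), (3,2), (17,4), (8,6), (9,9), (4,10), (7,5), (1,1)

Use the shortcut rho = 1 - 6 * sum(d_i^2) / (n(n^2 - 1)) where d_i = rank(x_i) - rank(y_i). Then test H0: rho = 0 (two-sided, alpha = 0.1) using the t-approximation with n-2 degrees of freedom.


Step 1: Rank x and y separately (midranks; no ties here).
rank(x): 15->9, 11->8, 2->2, 3->3, 17->10, 8->6, 9->7, 4->4, 7->5, 1->1
rank(y): 7->7, 8->8, 3->3, 2->2, 4->4, 6->6, 9->9, 10->10, 5->5, 1->1
Step 2: d_i = R_x(i) - R_y(i); compute d_i^2.
  (9-7)^2=4, (8-8)^2=0, (2-3)^2=1, (3-2)^2=1, (10-4)^2=36, (6-6)^2=0, (7-9)^2=4, (4-10)^2=36, (5-5)^2=0, (1-1)^2=0
sum(d^2) = 82.
Step 3: rho = 1 - 6*82 / (10*(10^2 - 1)) = 1 - 492/990 = 0.503030.
Step 4: Under H0, t = rho * sqrt((n-2)/(1-rho^2)) = 1.6462 ~ t(8).
Step 5: Two-sided p-value from the t-distribution with 8 df = 0.138334.
Step 6: alpha = 0.1. fail to reject H0.

rho = 0.5030, p = 0.138334, fail to reject H0 at alpha = 0.1.


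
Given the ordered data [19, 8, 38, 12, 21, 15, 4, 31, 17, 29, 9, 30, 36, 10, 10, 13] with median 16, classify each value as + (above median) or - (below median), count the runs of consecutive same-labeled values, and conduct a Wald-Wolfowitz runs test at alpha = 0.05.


Step 1: Compute median = 16; label A = above, B = below.
Labels in order: ABABABBAAABAABBB  (n_A = 8, n_B = 8)
Step 2: Count runs R = 10.
Step 3: Under H0 (random ordering), E[R] = 2*n_A*n_B/(n_A+n_B) + 1 = 2*8*8/16 + 1 = 9.0000.
        Var[R] = 2*n_A*n_B*(2*n_A*n_B - n_A - n_B) / ((n_A+n_B)^2 * (n_A+n_B-1)) = 14336/3840 = 3.7333.
        SD[R] = 1.9322.
Step 4: Continuity-corrected z = (R - 0.5 - E[R]) / SD[R] = (10 - 0.5 - 9.0000) / 1.9322 = 0.2588.
Step 5: Two-sided p-value via normal approximation = 2*(1 - Phi(|z|)) = 0.795809.
Step 6: alpha = 0.05. fail to reject H0.

R = 10, z = 0.2588, p = 0.795809, fail to reject H0.


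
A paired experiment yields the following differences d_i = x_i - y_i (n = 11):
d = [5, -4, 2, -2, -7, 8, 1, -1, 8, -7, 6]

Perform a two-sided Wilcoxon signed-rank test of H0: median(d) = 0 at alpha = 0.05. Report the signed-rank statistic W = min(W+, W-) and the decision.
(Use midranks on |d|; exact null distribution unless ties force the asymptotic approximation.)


Step 1: Drop any zero differences (none here) and take |d_i|.
|d| = [5, 4, 2, 2, 7, 8, 1, 1, 8, 7, 6]
Step 2: Midrank |d_i| (ties get averaged ranks).
ranks: |5|->6, |4|->5, |2|->3.5, |2|->3.5, |7|->8.5, |8|->10.5, |1|->1.5, |1|->1.5, |8|->10.5, |7|->8.5, |6|->7
Step 3: Attach original signs; sum ranks with positive sign and with negative sign.
W+ = 6 + 3.5 + 10.5 + 1.5 + 10.5 + 7 = 39
W- = 5 + 3.5 + 8.5 + 1.5 + 8.5 = 27
(Check: W+ + W- = 66 should equal n(n+1)/2 = 66.)
Step 4: Test statistic W = min(W+, W-) = 27.
Step 5: Ties in |d|, so use the tie-corrected normal approximation.
        E[W] = n(n+1)/4 = 11*12/4 = 33.
        Tie groups: |d|=1 (t=2), |d|=2 (t=2), |d|=7 (t=2), |d|=8 (t=2); sum(t^3 - t) = 24.
        Var[W] = n(n+1)(2n+1)/24 - sum(t^3-t)/48 = 3036/24 - 24/48 = 126.
        z = (W - E[W]) / sqrt(Var[W]) = (27 - 33) / 11.2250 = -0.5345.
        Two-sided p = 2*Phi(z) = 0.592980.
Step 6: alpha = 0.05. fail to reject H0.

W+ = 39, W- = 27, W = min = 27, p = 0.592980, fail to reject H0.


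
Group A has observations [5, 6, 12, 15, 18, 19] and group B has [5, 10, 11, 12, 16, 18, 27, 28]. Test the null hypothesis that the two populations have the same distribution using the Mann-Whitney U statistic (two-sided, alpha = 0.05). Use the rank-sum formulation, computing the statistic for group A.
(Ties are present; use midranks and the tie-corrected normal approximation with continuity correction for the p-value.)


Step 1: Combine and sort all 14 observations; assign midranks.
sorted (value, group): (5,X), (5,Y), (6,X), (10,Y), (11,Y), (12,X), (12,Y), (15,X), (16,Y), (18,X), (18,Y), (19,X), (27,Y), (28,Y)
ranks: 5->1.5, 5->1.5, 6->3, 10->4, 11->5, 12->6.5, 12->6.5, 15->8, 16->9, 18->10.5, 18->10.5, 19->12, 27->13, 28->14
Step 2: Rank sum for X: R1 = 1.5 + 3 + 6.5 + 8 + 10.5 + 12 = 41.5.
Step 3: U_X = R1 - n1(n1+1)/2 = 41.5 - 6*7/2 = 41.5 - 21 = 20.5.
       U_Y = n1*n2 - U_X = 48 - 20.5 = 27.5.
Step 4: Ties are present, so use the tie-corrected normal approximation (with continuity correction) for the p-value.
Step 5: p-value = 0.697586; compare to alpha = 0.05. fail to reject H0.

U_X = 20.5, p = 0.697586, fail to reject H0 at alpha = 0.05.


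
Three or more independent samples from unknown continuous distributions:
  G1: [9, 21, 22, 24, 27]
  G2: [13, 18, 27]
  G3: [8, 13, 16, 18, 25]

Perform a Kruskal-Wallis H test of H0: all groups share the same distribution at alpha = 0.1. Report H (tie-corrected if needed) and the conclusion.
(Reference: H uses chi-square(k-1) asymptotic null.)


Step 1: Combine all N = 13 observations and assign midranks.
sorted (value, group, rank): (8,G3,1), (9,G1,2), (13,G2,3.5), (13,G3,3.5), (16,G3,5), (18,G2,6.5), (18,G3,6.5), (21,G1,8), (22,G1,9), (24,G1,10), (25,G3,11), (27,G1,12.5), (27,G2,12.5)
Step 2: Sum ranks within each group.
R_1 = 41.5 (n_1 = 5)
R_2 = 22.5 (n_2 = 3)
R_3 = 27 (n_3 = 5)
Step 3: H = 12/(N(N+1)) * sum(R_i^2/n_i) - 3(N+1)
     = 12/(13*14) * (41.5^2/5 + 22.5^2/3 + 27^2/5) - 3*14
     = 0.065934 * 659 - 42
     = 1.450549.
Step 4: Ties present; correction factor C = 1 - 18/(13^3 - 13) = 0.991758. Corrected H = 1.450549 / 0.991758 = 1.462604.
Step 5: Under H0, H ~ chi^2(2); p-value = 0.481282.
Step 6: alpha = 0.1. fail to reject H0.

H = 1.4626, df = 2, p = 0.481282, fail to reject H0.


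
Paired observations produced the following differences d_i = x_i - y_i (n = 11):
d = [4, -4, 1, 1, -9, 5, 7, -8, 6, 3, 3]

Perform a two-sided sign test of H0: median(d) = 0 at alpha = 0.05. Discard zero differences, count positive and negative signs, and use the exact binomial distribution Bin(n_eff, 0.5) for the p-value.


Step 1: Discard zero differences. Original n = 11; n_eff = number of nonzero differences = 11.
Nonzero differences (with sign): +4, -4, +1, +1, -9, +5, +7, -8, +6, +3, +3
Step 2: Count signs: positive = 8, negative = 3.
Step 3: Under H0: P(positive) = 0.5, so the number of positives S ~ Bin(11, 0.5).
Step 4: Two-sided exact p-value = sum of Bin(11,0.5) probabilities at or below the observed probability = 0.226562.
Step 5: alpha = 0.05. fail to reject H0.

n_eff = 11, pos = 8, neg = 3, p = 0.226562, fail to reject H0.


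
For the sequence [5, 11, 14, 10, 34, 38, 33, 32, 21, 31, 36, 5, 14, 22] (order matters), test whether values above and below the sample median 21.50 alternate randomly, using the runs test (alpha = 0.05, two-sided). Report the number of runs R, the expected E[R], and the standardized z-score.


Step 1: Compute median = 21.50; label A = above, B = below.
Labels in order: BBBBAAAABAABBA  (n_A = 7, n_B = 7)
Step 2: Count runs R = 6.
Step 3: Under H0 (random ordering), E[R] = 2*n_A*n_B/(n_A+n_B) + 1 = 2*7*7/14 + 1 = 8.0000.
        Var[R] = 2*n_A*n_B*(2*n_A*n_B - n_A - n_B) / ((n_A+n_B)^2 * (n_A+n_B-1)) = 8232/2548 = 3.2308.
        SD[R] = 1.7974.
Step 4: Continuity-corrected z = (R + 0.5 - E[R]) / SD[R] = (6 + 0.5 - 8.0000) / 1.7974 = -0.8345.
Step 5: Two-sided p-value via normal approximation = 2*(1 - Phi(|z|)) = 0.403986.
Step 6: alpha = 0.05. fail to reject H0.

R = 6, z = -0.8345, p = 0.403986, fail to reject H0.


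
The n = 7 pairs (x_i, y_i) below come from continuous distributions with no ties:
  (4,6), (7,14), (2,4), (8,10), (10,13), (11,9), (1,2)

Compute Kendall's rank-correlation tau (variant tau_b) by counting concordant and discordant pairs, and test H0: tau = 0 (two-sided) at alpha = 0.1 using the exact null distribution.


Step 1: Enumerate the 21 unordered pairs (i,j) with i<j and classify each by sign(x_j-x_i) * sign(y_j-y_i).
  (1,2):dx=+3,dy=+8->C; (1,3):dx=-2,dy=-2->C; (1,4):dx=+4,dy=+4->C; (1,5):dx=+6,dy=+7->C
  (1,6):dx=+7,dy=+3->C; (1,7):dx=-3,dy=-4->C; (2,3):dx=-5,dy=-10->C; (2,4):dx=+1,dy=-4->D
  (2,5):dx=+3,dy=-1->D; (2,6):dx=+4,dy=-5->D; (2,7):dx=-6,dy=-12->C; (3,4):dx=+6,dy=+6->C
  (3,5):dx=+8,dy=+9->C; (3,6):dx=+9,dy=+5->C; (3,7):dx=-1,dy=-2->C; (4,5):dx=+2,dy=+3->C
  (4,6):dx=+3,dy=-1->D; (4,7):dx=-7,dy=-8->C; (5,6):dx=+1,dy=-4->D; (5,7):dx=-9,dy=-11->C
  (6,7):dx=-10,dy=-7->C
Step 2: C = 16, D = 5, total pairs = 21.
Step 3: tau = (C - D)/(n(n-1)/2) = (16 - 5)/21 = 0.523810.
Step 4: Exact two-sided p-value (enumerate n! = 5040 permutations of y under H0): p = 0.136111.
Step 5: alpha = 0.1. fail to reject H0.

tau_b = 0.5238 (C=16, D=5), p = 0.136111, fail to reject H0.


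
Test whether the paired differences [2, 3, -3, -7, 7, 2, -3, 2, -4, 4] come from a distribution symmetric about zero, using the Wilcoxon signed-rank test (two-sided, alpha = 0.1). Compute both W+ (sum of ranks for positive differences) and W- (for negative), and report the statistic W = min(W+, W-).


Step 1: Drop any zero differences (none here) and take |d_i|.
|d| = [2, 3, 3, 7, 7, 2, 3, 2, 4, 4]
Step 2: Midrank |d_i| (ties get averaged ranks).
ranks: |2|->2, |3|->5, |3|->5, |7|->9.5, |7|->9.5, |2|->2, |3|->5, |2|->2, |4|->7.5, |4|->7.5
Step 3: Attach original signs; sum ranks with positive sign and with negative sign.
W+ = 2 + 5 + 9.5 + 2 + 2 + 7.5 = 28
W- = 5 + 9.5 + 5 + 7.5 = 27
(Check: W+ + W- = 55 should equal n(n+1)/2 = 55.)
Step 4: Test statistic W = min(W+, W-) = 27.
Step 5: Ties in |d|, so use the tie-corrected normal approximation.
        E[W] = n(n+1)/4 = 10*11/4 = 27.5.
        Tie groups: |d|=2 (t=3), |d|=3 (t=3), |d|=4 (t=2), |d|=7 (t=2); sum(t^3 - t) = 60.
        Var[W] = n(n+1)(2n+1)/24 - sum(t^3-t)/48 = 2310/24 - 60/48 = 95.
        z = (W - E[W]) / sqrt(Var[W]) = (27 - 27.5) / 9.7468 = -0.0513.
        Two-sided p = 2*Phi(z) = 0.959087.
Step 6: alpha = 0.1. fail to reject H0.

W+ = 28, W- = 27, W = min = 27, p = 0.959087, fail to reject H0.


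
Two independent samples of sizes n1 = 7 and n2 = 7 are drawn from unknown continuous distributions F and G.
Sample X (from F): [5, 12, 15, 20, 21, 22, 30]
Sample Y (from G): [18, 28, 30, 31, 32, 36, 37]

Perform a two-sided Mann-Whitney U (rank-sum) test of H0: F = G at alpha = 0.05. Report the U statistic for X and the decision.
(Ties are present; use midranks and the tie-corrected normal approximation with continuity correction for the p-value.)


Step 1: Combine and sort all 14 observations; assign midranks.
sorted (value, group): (5,X), (12,X), (15,X), (18,Y), (20,X), (21,X), (22,X), (28,Y), (30,X), (30,Y), (31,Y), (32,Y), (36,Y), (37,Y)
ranks: 5->1, 12->2, 15->3, 18->4, 20->5, 21->6, 22->7, 28->8, 30->9.5, 30->9.5, 31->11, 32->12, 36->13, 37->14
Step 2: Rank sum for X: R1 = 1 + 2 + 3 + 5 + 6 + 7 + 9.5 = 33.5.
Step 3: U_X = R1 - n1(n1+1)/2 = 33.5 - 7*8/2 = 33.5 - 28 = 5.5.
       U_Y = n1*n2 - U_X = 49 - 5.5 = 43.5.
Step 4: Ties are present, so use the tie-corrected normal approximation (with continuity correction) for the p-value.
Step 5: p-value = 0.017960; compare to alpha = 0.05. reject H0.

U_X = 5.5, p = 0.017960, reject H0 at alpha = 0.05.


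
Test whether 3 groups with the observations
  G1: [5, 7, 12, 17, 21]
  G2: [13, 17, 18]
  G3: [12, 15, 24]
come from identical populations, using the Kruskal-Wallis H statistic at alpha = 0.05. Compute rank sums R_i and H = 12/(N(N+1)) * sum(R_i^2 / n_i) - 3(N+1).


Step 1: Combine all N = 11 observations and assign midranks.
sorted (value, group, rank): (5,G1,1), (7,G1,2), (12,G1,3.5), (12,G3,3.5), (13,G2,5), (15,G3,6), (17,G1,7.5), (17,G2,7.5), (18,G2,9), (21,G1,10), (24,G3,11)
Step 2: Sum ranks within each group.
R_1 = 24 (n_1 = 5)
R_2 = 21.5 (n_2 = 3)
R_3 = 20.5 (n_3 = 3)
Step 3: H = 12/(N(N+1)) * sum(R_i^2/n_i) - 3(N+1)
     = 12/(11*12) * (24^2/5 + 21.5^2/3 + 20.5^2/3) - 3*12
     = 0.090909 * 409.367 - 36
     = 1.215152.
Step 4: Ties present; correction factor C = 1 - 12/(11^3 - 11) = 0.990909. Corrected H = 1.215152 / 0.990909 = 1.226300.
Step 5: Under H0, H ~ chi^2(2); p-value = 0.541642.
Step 6: alpha = 0.05. fail to reject H0.

H = 1.2263, df = 2, p = 0.541642, fail to reject H0.


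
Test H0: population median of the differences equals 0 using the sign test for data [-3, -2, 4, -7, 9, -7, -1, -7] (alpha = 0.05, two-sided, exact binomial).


Step 1: Discard zero differences. Original n = 8; n_eff = number of nonzero differences = 8.
Nonzero differences (with sign): -3, -2, +4, -7, +9, -7, -1, -7
Step 2: Count signs: positive = 2, negative = 6.
Step 3: Under H0: P(positive) = 0.5, so the number of positives S ~ Bin(8, 0.5).
Step 4: Two-sided exact p-value = sum of Bin(8,0.5) probabilities at or below the observed probability = 0.289062.
Step 5: alpha = 0.05. fail to reject H0.

n_eff = 8, pos = 2, neg = 6, p = 0.289062, fail to reject H0.


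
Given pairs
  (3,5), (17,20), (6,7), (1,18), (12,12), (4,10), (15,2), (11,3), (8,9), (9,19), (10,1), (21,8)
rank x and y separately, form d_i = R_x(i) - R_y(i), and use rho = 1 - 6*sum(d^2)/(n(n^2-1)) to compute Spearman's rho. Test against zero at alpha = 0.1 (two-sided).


Step 1: Rank x and y separately (midranks; no ties here).
rank(x): 3->2, 17->11, 6->4, 1->1, 12->9, 4->3, 15->10, 11->8, 8->5, 9->6, 10->7, 21->12
rank(y): 5->4, 20->12, 7->5, 18->10, 12->9, 10->8, 2->2, 3->3, 9->7, 19->11, 1->1, 8->6
Step 2: d_i = R_x(i) - R_y(i); compute d_i^2.
  (2-4)^2=4, (11-12)^2=1, (4-5)^2=1, (1-10)^2=81, (9-9)^2=0, (3-8)^2=25, (10-2)^2=64, (8-3)^2=25, (5-7)^2=4, (6-11)^2=25, (7-1)^2=36, (12-6)^2=36
sum(d^2) = 302.
Step 3: rho = 1 - 6*302 / (12*(12^2 - 1)) = 1 - 1812/1716 = -0.055944.
Step 4: Under H0, t = rho * sqrt((n-2)/(1-rho^2)) = -0.1772 ~ t(10).
Step 5: Two-sided p-value from the t-distribution with 10 df = 0.862898.
Step 6: alpha = 0.1. fail to reject H0.

rho = -0.0559, p = 0.862898, fail to reject H0 at alpha = 0.1.


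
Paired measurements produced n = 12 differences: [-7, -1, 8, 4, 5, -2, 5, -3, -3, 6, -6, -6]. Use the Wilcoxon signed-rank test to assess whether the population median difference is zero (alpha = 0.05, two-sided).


Step 1: Drop any zero differences (none here) and take |d_i|.
|d| = [7, 1, 8, 4, 5, 2, 5, 3, 3, 6, 6, 6]
Step 2: Midrank |d_i| (ties get averaged ranks).
ranks: |7|->11, |1|->1, |8|->12, |4|->5, |5|->6.5, |2|->2, |5|->6.5, |3|->3.5, |3|->3.5, |6|->9, |6|->9, |6|->9
Step 3: Attach original signs; sum ranks with positive sign and with negative sign.
W+ = 12 + 5 + 6.5 + 6.5 + 9 = 39
W- = 11 + 1 + 2 + 3.5 + 3.5 + 9 + 9 = 39
(Check: W+ + W- = 78 should equal n(n+1)/2 = 78.)
Step 4: Test statistic W = min(W+, W-) = 39.
Step 5: Ties in |d|, so use the tie-corrected normal approximation.
        E[W] = n(n+1)/4 = 12*13/4 = 39.
        Tie groups: |d|=3 (t=2), |d|=5 (t=2), |d|=6 (t=3); sum(t^3 - t) = 36.
        Var[W] = n(n+1)(2n+1)/24 - sum(t^3-t)/48 = 3900/24 - 36/48 = 161.75.
        z = (W - E[W]) / sqrt(Var[W]) = (39 - 39) / 12.7181 = 0.0000.
        Two-sided p = 2*Phi(z) = 1.000000.
Step 6: alpha = 0.05. fail to reject H0.

W+ = 39, W- = 39, W = min = 39, p = 1.000000, fail to reject H0.


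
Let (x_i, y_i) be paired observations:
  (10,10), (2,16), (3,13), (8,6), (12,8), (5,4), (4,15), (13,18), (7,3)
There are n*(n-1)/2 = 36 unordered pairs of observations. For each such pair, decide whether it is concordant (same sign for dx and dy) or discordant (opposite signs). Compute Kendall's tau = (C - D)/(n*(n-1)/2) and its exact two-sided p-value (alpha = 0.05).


Step 1: Enumerate the 36 unordered pairs (i,j) with i<j and classify each by sign(x_j-x_i) * sign(y_j-y_i).
  (1,2):dx=-8,dy=+6->D; (1,3):dx=-7,dy=+3->D; (1,4):dx=-2,dy=-4->C; (1,5):dx=+2,dy=-2->D
  (1,6):dx=-5,dy=-6->C; (1,7):dx=-6,dy=+5->D; (1,8):dx=+3,dy=+8->C; (1,9):dx=-3,dy=-7->C
  (2,3):dx=+1,dy=-3->D; (2,4):dx=+6,dy=-10->D; (2,5):dx=+10,dy=-8->D; (2,6):dx=+3,dy=-12->D
  (2,7):dx=+2,dy=-1->D; (2,8):dx=+11,dy=+2->C; (2,9):dx=+5,dy=-13->D; (3,4):dx=+5,dy=-7->D
  (3,5):dx=+9,dy=-5->D; (3,6):dx=+2,dy=-9->D; (3,7):dx=+1,dy=+2->C; (3,8):dx=+10,dy=+5->C
  (3,9):dx=+4,dy=-10->D; (4,5):dx=+4,dy=+2->C; (4,6):dx=-3,dy=-2->C; (4,7):dx=-4,dy=+9->D
  (4,8):dx=+5,dy=+12->C; (4,9):dx=-1,dy=-3->C; (5,6):dx=-7,dy=-4->C; (5,7):dx=-8,dy=+7->D
  (5,8):dx=+1,dy=+10->C; (5,9):dx=-5,dy=-5->C; (6,7):dx=-1,dy=+11->D; (6,8):dx=+8,dy=+14->C
  (6,9):dx=+2,dy=-1->D; (7,8):dx=+9,dy=+3->C; (7,9):dx=+3,dy=-12->D; (8,9):dx=-6,dy=-15->C
Step 2: C = 17, D = 19, total pairs = 36.
Step 3: tau = (C - D)/(n(n-1)/2) = (17 - 19)/36 = -0.055556.
Step 4: Exact two-sided p-value (enumerate n! = 362880 permutations of y under H0): p = 0.919455.
Step 5: alpha = 0.05. fail to reject H0.

tau_b = -0.0556 (C=17, D=19), p = 0.919455, fail to reject H0.


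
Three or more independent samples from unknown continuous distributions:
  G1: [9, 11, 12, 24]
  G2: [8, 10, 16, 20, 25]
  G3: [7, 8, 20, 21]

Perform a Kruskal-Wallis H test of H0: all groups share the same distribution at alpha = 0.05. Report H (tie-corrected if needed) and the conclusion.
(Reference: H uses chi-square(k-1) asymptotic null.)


Step 1: Combine all N = 13 observations and assign midranks.
sorted (value, group, rank): (7,G3,1), (8,G2,2.5), (8,G3,2.5), (9,G1,4), (10,G2,5), (11,G1,6), (12,G1,7), (16,G2,8), (20,G2,9.5), (20,G3,9.5), (21,G3,11), (24,G1,12), (25,G2,13)
Step 2: Sum ranks within each group.
R_1 = 29 (n_1 = 4)
R_2 = 38 (n_2 = 5)
R_3 = 24 (n_3 = 4)
Step 3: H = 12/(N(N+1)) * sum(R_i^2/n_i) - 3(N+1)
     = 12/(13*14) * (29^2/4 + 38^2/5 + 24^2/4) - 3*14
     = 0.065934 * 643.05 - 42
     = 0.398901.
Step 4: Ties present; correction factor C = 1 - 12/(13^3 - 13) = 0.994505. Corrected H = 0.398901 / 0.994505 = 0.401105.
Step 5: Under H0, H ~ chi^2(2); p-value = 0.818279.
Step 6: alpha = 0.05. fail to reject H0.

H = 0.4011, df = 2, p = 0.818279, fail to reject H0.


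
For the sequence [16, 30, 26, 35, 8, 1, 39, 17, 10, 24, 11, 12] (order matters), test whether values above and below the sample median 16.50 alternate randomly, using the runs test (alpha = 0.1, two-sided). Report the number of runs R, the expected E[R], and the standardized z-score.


Step 1: Compute median = 16.50; label A = above, B = below.
Labels in order: BAAABBAABABB  (n_A = 6, n_B = 6)
Step 2: Count runs R = 7.
Step 3: Under H0 (random ordering), E[R] = 2*n_A*n_B/(n_A+n_B) + 1 = 2*6*6/12 + 1 = 7.0000.
        Var[R] = 2*n_A*n_B*(2*n_A*n_B - n_A - n_B) / ((n_A+n_B)^2 * (n_A+n_B-1)) = 4320/1584 = 2.7273.
        SD[R] = 1.6514.
Step 4: R = E[R], so z = 0 with no continuity correction.
Step 5: Two-sided p-value via normal approximation = 2*(1 - Phi(|z|)) = 1.000000.
Step 6: alpha = 0.1. fail to reject H0.

R = 7, z = 0.0000, p = 1.000000, fail to reject H0.


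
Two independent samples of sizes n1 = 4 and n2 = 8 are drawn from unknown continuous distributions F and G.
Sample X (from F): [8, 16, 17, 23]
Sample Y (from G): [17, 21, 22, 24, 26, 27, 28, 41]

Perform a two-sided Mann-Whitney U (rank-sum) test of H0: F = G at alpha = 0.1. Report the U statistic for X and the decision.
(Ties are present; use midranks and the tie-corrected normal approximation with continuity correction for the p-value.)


Step 1: Combine and sort all 12 observations; assign midranks.
sorted (value, group): (8,X), (16,X), (17,X), (17,Y), (21,Y), (22,Y), (23,X), (24,Y), (26,Y), (27,Y), (28,Y), (41,Y)
ranks: 8->1, 16->2, 17->3.5, 17->3.5, 21->5, 22->6, 23->7, 24->8, 26->9, 27->10, 28->11, 41->12
Step 2: Rank sum for X: R1 = 1 + 2 + 3.5 + 7 = 13.5.
Step 3: U_X = R1 - n1(n1+1)/2 = 13.5 - 4*5/2 = 13.5 - 10 = 3.5.
       U_Y = n1*n2 - U_X = 32 - 3.5 = 28.5.
Step 4: Ties are present, so use the tie-corrected normal approximation (with continuity correction) for the p-value.
Step 5: p-value = 0.041184; compare to alpha = 0.1. reject H0.

U_X = 3.5, p = 0.041184, reject H0 at alpha = 0.1.


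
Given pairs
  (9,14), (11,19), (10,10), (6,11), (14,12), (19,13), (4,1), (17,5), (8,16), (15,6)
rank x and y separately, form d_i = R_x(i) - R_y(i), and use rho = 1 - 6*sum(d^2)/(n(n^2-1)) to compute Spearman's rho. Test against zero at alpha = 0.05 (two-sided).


Step 1: Rank x and y separately (midranks; no ties here).
rank(x): 9->4, 11->6, 10->5, 6->2, 14->7, 19->10, 4->1, 17->9, 8->3, 15->8
rank(y): 14->8, 19->10, 10->4, 11->5, 12->6, 13->7, 1->1, 5->2, 16->9, 6->3
Step 2: d_i = R_x(i) - R_y(i); compute d_i^2.
  (4-8)^2=16, (6-10)^2=16, (5-4)^2=1, (2-5)^2=9, (7-6)^2=1, (10-7)^2=9, (1-1)^2=0, (9-2)^2=49, (3-9)^2=36, (8-3)^2=25
sum(d^2) = 162.
Step 3: rho = 1 - 6*162 / (10*(10^2 - 1)) = 1 - 972/990 = 0.018182.
Step 4: Under H0, t = rho * sqrt((n-2)/(1-rho^2)) = 0.0514 ~ t(8).
Step 5: Two-sided p-value from the t-distribution with 8 df = 0.960240.
Step 6: alpha = 0.05. fail to reject H0.

rho = 0.0182, p = 0.960240, fail to reject H0 at alpha = 0.05.
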